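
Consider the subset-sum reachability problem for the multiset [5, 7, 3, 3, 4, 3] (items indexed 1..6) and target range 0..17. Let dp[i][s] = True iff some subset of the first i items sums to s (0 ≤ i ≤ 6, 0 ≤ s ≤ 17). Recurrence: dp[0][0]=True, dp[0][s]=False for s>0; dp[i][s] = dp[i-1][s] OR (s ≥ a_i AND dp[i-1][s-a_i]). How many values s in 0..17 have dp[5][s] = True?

i\s   0   1   2   3   4   5   6   7   8   9  10  11  12  13  14  15  16  17
  0   T   F   F   F   F   F   F   F   F   F   F   F   F   F   F   F   F   F
  1   T   F   F   F   F   T   F   F   F   F   F   F   F   F   F   F   F   F
  2   T   F   F   F   F   T   F   T   F   F   F   F   T   F   F   F   F   F
  3   T   F   F   T   F   T   F   T   T   F   T   F   T   F   F   T   F   F
  4   T   F   F   T   F   T   T   T   T   F   T   T   T   T   F   T   F   F
  5   T   F   F   T   T   T   T   T   T   T   T   T   T   T   T   T   T   T
  6   T   F   F   T   T   T   T   T   T   T   T   T   T   T   T   T   T   T

16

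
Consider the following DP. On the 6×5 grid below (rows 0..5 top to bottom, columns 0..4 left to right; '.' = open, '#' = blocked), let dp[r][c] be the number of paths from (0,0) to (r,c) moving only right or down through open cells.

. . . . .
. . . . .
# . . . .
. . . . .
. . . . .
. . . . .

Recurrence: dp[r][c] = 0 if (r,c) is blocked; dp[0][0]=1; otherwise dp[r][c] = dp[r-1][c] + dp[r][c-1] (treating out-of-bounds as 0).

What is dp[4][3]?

25

r\c   0   1   2   3   4
  0   1   1   1   1   1
  1   1   2   3   4   5
  2   0   2   5   9  14
  3   0   2   7  16  30
  4   0   2   9  25  55
  5   0   2  11  36  91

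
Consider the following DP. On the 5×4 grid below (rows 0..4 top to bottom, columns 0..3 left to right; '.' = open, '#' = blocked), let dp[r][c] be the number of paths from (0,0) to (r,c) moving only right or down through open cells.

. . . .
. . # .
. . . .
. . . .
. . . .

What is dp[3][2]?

7

r\c   0   1   2   3
  0   1   1   1   1
  1   1   2   0   1
  2   1   3   3   4
  3   1   4   7  11
  4   1   5  12  23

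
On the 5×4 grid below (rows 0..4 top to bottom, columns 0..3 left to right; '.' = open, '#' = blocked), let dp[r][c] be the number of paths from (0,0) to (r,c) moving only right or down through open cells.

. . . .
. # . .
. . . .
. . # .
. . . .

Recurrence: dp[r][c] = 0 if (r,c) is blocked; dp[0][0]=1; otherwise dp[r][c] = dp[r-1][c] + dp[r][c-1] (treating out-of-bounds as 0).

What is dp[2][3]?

r\c   0   1   2   3
  0   1   1   1   1
  1   1   0   1   2
  2   1   1   2   4
  3   1   2   0   4
  4   1   3   3   7

4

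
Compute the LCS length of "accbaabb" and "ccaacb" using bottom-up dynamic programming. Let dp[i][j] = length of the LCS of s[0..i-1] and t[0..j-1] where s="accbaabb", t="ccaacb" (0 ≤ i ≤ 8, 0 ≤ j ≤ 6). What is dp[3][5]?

2

   ''  c  c  a  a  c  b
''  0  0  0  0  0  0  0
 a  0  0  0  1  1  1  1
 c  0  1  1  1  1  2  2
 c  0  1  2  2  2  2  2
 b  0  1  2  2  2  2  3
 a  0  1  2  3  3  3  3
 a  0  1  2  3  4  4  4
 b  0  1  2  3  4  4  5
 b  0  1  2  3  4  4  5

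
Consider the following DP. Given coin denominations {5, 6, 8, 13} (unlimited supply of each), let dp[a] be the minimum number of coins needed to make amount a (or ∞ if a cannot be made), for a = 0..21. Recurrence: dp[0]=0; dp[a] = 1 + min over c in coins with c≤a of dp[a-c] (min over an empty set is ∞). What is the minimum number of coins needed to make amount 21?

2

 a  0  1  2  3  4  5  6  7  8  9 10 11 12 13 14 15 16 17 18 19 20 21
dp  0  -  -  -  -  1  1  -  1  -  2  2  2  1  2  3  2  3  2  2  3  2
(- denotes ∞ / unreachable)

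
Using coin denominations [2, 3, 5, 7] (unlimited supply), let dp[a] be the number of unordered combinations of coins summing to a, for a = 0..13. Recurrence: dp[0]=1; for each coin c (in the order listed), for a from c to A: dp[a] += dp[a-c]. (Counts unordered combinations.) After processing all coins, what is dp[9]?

after  coin     0     1     2     3     4     5     6     7     8     9    10    11    12    13
          2     1     0     1     0     1     0     1     0     1     0     1     0     1     0
          3     1     0     1     1     1     1     2     1     2     2     2     2     3     2
          5     1     0     1     1     1     2     2     2     3     3     4     4     5     5
          7     1     0     1     1     1     2     2     3     3     4     5     5     7     7

4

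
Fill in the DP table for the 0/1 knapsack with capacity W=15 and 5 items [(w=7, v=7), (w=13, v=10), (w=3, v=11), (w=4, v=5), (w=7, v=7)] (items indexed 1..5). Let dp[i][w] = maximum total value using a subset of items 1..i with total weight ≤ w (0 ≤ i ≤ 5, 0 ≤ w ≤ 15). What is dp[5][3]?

i\w   0   1   2   3   4   5   6   7   8   9  10  11  12  13  14  15
  0   0   0   0   0   0   0   0   0   0   0   0   0   0   0   0   0
  1   0   0   0   0   0   0   0   7   7   7   7   7   7   7   7   7
  2   0   0   0   0   0   0   0   7   7   7   7   7   7  10  10  10
  3   0   0   0  11  11  11  11  11  11  11  18  18  18  18  18  18
  4   0   0   0  11  11  11  11  16  16  16  18  18  18  18  23  23
  5   0   0   0  11  11  11  11  16  16  16  18  18  18  18  23  23

11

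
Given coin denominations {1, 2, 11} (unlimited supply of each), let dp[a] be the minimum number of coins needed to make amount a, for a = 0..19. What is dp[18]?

5

 a  0  1  2  3  4  5  6  7  8  9 10 11 12 13 14 15 16 17 18 19
dp  0  1  1  2  2  3  3  4  4  5  5  1  2  2  3  3  4  4  5  5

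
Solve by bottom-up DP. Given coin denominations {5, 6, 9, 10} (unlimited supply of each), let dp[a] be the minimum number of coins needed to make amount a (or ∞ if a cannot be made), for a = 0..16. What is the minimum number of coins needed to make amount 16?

2

 a  0  1  2  3  4  5  6  7  8  9 10 11 12 13 14 15 16
dp  0  -  -  -  -  1  1  -  -  1  1  2  2  -  2  2  2
(- denotes ∞ / unreachable)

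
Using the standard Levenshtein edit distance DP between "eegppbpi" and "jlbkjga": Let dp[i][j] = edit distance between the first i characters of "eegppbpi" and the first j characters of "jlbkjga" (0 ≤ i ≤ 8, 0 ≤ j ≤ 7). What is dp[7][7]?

7

   ''  j  l  b  k  j  g  a
''  0  1  2  3  4  5  6  7
 e  1  1  2  3  4  5  6  7
 e  2  2  2  3  4  5  6  7
 g  3  3  3  3  4  5  5  6
 p  4  4  4  4  4  5  6  6
 p  5  5  5  5  5  5  6  7
 b  6  6  6  5  6  6  6  7
 p  7  7  7  6  6  7  7  7
 i  8  8  8  7  7  7  8  8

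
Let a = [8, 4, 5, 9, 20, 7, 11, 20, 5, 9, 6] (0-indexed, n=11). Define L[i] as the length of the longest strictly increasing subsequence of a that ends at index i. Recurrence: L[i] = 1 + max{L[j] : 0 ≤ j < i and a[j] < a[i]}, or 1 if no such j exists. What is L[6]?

   i    0    1    2    3    4    5    6    7    8    9   10
a[i]    8    4    5    9   20    7   11   20    5    9    6
L[i]    1    1    2    3    4    3    4    5    2    4    3

4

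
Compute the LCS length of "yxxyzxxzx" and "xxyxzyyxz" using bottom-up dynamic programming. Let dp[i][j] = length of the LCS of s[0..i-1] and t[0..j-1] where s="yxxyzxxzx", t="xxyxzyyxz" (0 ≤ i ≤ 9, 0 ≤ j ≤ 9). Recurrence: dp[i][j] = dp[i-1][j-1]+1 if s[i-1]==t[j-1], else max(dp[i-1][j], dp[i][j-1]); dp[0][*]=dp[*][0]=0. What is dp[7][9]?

5

   ''  x  x  y  x  z  y  y  x  z
''  0  0  0  0  0  0  0  0  0  0
 y  0  0  0  1  1  1  1  1  1  1
 x  0  1  1  1  2  2  2  2  2  2
 x  0  1  2  2  2  2  2  2  3  3
 y  0  1  2  3  3  3  3  3  3  3
 z  0  1  2  3  3  4  4  4  4  4
 x  0  1  2  3  4  4  4  4  5  5
 x  0  1  2  3  4  4  4  4  5  5
 z  0  1  2  3  4  5  5  5  5  6
 x  0  1  2  3  4  5  5  5  6  6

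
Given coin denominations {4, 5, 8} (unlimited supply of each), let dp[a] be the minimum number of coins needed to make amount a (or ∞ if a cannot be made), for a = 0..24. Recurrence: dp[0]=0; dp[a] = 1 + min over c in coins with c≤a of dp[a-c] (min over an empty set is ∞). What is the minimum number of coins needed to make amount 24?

3

 a  0  1  2  3  4  5  6  7  8  9 10 11 12 13 14 15 16 17 18 19 20 21 22 23 24
dp  0  -  -  -  1  1  -  -  1  2  2  -  2  2  3  3  2  3  3  4  3  3  4  4  3
(- denotes ∞ / unreachable)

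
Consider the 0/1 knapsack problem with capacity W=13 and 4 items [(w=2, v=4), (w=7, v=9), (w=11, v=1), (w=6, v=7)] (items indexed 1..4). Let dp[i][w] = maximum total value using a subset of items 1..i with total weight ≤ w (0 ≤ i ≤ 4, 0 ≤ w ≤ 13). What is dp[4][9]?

13

i\w   0   1   2   3   4   5   6   7   8   9  10  11  12  13
  0   0   0   0   0   0   0   0   0   0   0   0   0   0   0
  1   0   0   4   4   4   4   4   4   4   4   4   4   4   4
  2   0   0   4   4   4   4   4   9   9  13  13  13  13  13
  3   0   0   4   4   4   4   4   9   9  13  13  13  13  13
  4   0   0   4   4   4   4   7   9  11  13  13  13  13  16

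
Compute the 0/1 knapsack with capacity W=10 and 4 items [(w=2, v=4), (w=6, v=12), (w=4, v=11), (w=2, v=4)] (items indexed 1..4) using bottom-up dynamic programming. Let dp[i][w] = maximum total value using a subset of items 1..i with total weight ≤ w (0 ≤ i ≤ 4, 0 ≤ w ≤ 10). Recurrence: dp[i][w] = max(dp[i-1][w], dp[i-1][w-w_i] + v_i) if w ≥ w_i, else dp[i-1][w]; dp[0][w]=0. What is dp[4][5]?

i\w   0   1   2   3   4   5   6   7   8   9  10
  0   0   0   0   0   0   0   0   0   0   0   0
  1   0   0   4   4   4   4   4   4   4   4   4
  2   0   0   4   4   4   4  12  12  16  16  16
  3   0   0   4   4  11  11  15  15  16  16  23
  4   0   0   4   4  11  11  15  15  19  19  23

11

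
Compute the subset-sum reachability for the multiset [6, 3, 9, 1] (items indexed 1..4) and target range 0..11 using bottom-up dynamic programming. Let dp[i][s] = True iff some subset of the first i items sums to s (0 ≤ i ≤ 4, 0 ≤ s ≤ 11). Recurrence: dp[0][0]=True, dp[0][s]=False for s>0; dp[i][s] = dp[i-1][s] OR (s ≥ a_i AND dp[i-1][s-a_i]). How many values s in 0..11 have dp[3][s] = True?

i\s   0   1   2   3   4   5   6   7   8   9  10  11
  0   T   F   F   F   F   F   F   F   F   F   F   F
  1   T   F   F   F   F   F   T   F   F   F   F   F
  2   T   F   F   T   F   F   T   F   F   T   F   F
  3   T   F   F   T   F   F   T   F   F   T   F   F
  4   T   T   F   T   T   F   T   T   F   T   T   F

4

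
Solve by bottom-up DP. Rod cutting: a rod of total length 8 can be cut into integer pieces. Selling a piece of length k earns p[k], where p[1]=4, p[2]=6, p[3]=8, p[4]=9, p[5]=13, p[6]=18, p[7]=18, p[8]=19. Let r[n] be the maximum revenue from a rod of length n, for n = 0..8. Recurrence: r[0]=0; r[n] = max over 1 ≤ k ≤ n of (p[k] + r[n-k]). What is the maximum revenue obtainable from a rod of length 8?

   n    0    1    2    3    4    5    6    7    8
r[n]    0    4    8   12   16   20   24   28   32

32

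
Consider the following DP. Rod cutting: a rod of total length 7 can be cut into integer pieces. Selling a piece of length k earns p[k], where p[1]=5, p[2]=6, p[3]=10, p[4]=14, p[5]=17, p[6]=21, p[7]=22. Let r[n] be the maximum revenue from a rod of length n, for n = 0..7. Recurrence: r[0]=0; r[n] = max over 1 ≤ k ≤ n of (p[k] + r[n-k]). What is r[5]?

   n    0    1    2    3    4    5    6    7
r[n]    0    5   10   15   20   25   30   35

25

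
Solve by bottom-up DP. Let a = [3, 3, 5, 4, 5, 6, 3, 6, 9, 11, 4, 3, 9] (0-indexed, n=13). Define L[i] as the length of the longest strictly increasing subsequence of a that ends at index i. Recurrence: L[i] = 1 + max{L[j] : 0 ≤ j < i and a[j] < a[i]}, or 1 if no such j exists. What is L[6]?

1

   i    0    1    2    3    4    5    6    7    8    9   10   11   12
a[i]    3    3    5    4    5    6    3    6    9   11    4    3    9
L[i]    1    1    2    2    3    4    1    4    5    6    2    1    5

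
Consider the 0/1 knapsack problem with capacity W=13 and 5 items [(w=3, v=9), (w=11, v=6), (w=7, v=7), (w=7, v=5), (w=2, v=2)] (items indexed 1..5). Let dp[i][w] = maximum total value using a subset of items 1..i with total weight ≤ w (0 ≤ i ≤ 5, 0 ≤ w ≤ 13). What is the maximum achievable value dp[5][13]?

i\w   0   1   2   3   4   5   6   7   8   9  10  11  12  13
  0   0   0   0   0   0   0   0   0   0   0   0   0   0   0
  1   0   0   0   9   9   9   9   9   9   9   9   9   9   9
  2   0   0   0   9   9   9   9   9   9   9   9   9   9   9
  3   0   0   0   9   9   9   9   9   9   9  16  16  16  16
  4   0   0   0   9   9   9   9   9   9   9  16  16  16  16
  5   0   0   2   9   9  11  11  11  11  11  16  16  18  18

18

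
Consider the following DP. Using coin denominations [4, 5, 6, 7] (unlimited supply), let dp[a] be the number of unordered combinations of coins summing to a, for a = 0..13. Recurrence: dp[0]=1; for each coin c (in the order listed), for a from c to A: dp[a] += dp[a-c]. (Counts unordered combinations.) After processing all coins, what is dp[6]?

after  coin     0     1     2     3     4     5     6     7     8     9    10    11    12    13
          4     1     0     0     0     1     0     0     0     1     0     0     0     1     0
          5     1     0     0     0     1     1     0     0     1     1     1     0     1     1
          6     1     0     0     0     1     1     1     0     1     1     2     1     2     1
          7     1     0     0     0     1     1     1     1     1     1     2     2     3     2

1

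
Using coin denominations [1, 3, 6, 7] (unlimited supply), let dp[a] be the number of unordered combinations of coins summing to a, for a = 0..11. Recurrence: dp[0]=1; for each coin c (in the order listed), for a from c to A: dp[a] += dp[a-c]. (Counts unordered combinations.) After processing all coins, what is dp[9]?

after  coin     0     1     2     3     4     5     6     7     8     9    10    11
          1     1     1     1     1     1     1     1     1     1     1     1     1
          3     1     1     1     2     2     2     3     3     3     4     4     4
          6     1     1     1     2     2     2     4     4     4     6     6     6
          7     1     1     1     2     2     2     4     5     5     7     8     8

7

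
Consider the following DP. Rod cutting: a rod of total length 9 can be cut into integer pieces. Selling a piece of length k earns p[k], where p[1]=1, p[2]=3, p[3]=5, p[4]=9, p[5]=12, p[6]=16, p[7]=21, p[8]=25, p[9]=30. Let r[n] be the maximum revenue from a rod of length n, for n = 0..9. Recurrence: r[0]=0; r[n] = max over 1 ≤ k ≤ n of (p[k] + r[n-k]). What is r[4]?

   n    0    1    2    3    4    5    6    7    8    9
r[n]    0    1    3    5    9   12   16   21   25   30

9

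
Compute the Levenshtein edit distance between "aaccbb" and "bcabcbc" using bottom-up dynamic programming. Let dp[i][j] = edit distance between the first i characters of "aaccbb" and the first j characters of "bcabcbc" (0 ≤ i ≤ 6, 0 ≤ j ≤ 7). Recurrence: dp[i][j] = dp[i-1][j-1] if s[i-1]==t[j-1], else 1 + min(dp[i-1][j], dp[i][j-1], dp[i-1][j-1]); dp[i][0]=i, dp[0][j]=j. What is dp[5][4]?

3

   ''  b  c  a  b  c  b  c
''  0  1  2  3  4  5  6  7
 a  1  1  2  2  3  4  5  6
 a  2  2  2  2  3  4  5  6
 c  3  3  2  3  3  3  4  5
 c  4  4  3  3  4  3  4  4
 b  5  4  4  4  3  4  3  4
 b  6  5  5  5  4  4  4  4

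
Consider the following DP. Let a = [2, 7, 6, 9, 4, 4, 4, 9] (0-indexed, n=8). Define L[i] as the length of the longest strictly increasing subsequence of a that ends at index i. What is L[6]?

2

   i    0    1    2    3    4    5    6    7
a[i]    2    7    6    9    4    4    4    9
L[i]    1    2    2    3    2    2    2    3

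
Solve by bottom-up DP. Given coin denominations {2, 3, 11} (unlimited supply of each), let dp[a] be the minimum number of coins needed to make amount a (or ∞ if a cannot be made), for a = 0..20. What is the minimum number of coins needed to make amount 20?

 a  0  1  2  3  4  5  6  7  8  9 10 11 12 13 14 15 16 17 18 19 20
dp  0  -  1  1  2  2  2  3  3  3  4  1  4  2  2  3  3  3  4  4  4
(- denotes ∞ / unreachable)

4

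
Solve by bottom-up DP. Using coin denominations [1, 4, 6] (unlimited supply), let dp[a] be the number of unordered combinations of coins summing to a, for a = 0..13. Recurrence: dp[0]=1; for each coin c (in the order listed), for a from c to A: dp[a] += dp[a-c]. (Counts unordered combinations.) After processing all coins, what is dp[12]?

7

after  coin     0     1     2     3     4     5     6     7     8     9    10    11    12    13
          1     1     1     1     1     1     1     1     1     1     1     1     1     1     1
          4     1     1     1     1     2     2     2     2     3     3     3     3     4     4
          6     1     1     1     1     2     2     3     3     4     4     5     5     7     7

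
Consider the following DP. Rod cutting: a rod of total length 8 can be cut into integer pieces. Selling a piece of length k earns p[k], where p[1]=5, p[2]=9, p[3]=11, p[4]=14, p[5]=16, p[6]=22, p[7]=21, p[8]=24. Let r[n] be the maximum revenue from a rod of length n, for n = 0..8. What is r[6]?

30

   n    0    1    2    3    4    5    6    7    8
r[n]    0    5   10   15   20   25   30   35   40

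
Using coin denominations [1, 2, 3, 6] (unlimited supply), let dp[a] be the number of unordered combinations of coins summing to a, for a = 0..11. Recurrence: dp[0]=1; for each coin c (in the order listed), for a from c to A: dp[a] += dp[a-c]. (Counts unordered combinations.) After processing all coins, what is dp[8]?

after  coin     0     1     2     3     4     5     6     7     8     9    10    11
          1     1     1     1     1     1     1     1     1     1     1     1     1
          2     1     1     2     2     3     3     4     4     5     5     6     6
          3     1     1     2     3     4     5     7     8    10    12    14    16
          6     1     1     2     3     4     5     8     9    12    15    18    21

12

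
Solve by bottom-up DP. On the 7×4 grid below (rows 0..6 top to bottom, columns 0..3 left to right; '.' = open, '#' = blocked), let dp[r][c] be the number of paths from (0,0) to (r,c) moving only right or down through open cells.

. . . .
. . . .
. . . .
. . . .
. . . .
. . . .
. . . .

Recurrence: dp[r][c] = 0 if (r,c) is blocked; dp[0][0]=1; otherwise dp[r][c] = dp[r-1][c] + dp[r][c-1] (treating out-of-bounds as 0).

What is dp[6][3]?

r\c   0   1   2   3
  0   1   1   1   1
  1   1   2   3   4
  2   1   3   6  10
  3   1   4  10  20
  4   1   5  15  35
  5   1   6  21  56
  6   1   7  28  84

84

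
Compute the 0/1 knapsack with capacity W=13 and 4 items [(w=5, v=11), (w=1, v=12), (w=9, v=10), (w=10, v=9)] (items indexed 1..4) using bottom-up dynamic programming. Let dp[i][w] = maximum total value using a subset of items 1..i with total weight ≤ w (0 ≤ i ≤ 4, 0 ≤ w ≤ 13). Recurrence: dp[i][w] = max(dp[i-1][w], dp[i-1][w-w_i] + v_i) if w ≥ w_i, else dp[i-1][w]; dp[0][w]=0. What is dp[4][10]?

23

i\w   0   1   2   3   4   5   6   7   8   9  10  11  12  13
  0   0   0   0   0   0   0   0   0   0   0   0   0   0   0
  1   0   0   0   0   0  11  11  11  11  11  11  11  11  11
  2   0  12  12  12  12  12  23  23  23  23  23  23  23  23
  3   0  12  12  12  12  12  23  23  23  23  23  23  23  23
  4   0  12  12  12  12  12  23  23  23  23  23  23  23  23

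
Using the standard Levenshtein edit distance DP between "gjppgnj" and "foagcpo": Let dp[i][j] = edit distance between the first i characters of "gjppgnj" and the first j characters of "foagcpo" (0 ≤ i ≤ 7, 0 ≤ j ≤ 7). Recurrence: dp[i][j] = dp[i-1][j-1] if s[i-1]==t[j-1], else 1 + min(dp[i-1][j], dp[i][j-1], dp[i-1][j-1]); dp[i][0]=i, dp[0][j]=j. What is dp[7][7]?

7

   ''  f  o  a  g  c  p  o
''  0  1  2  3  4  5  6  7
 g  1  1  2  3  3  4  5  6
 j  2  2  2  3  4  4  5  6
 p  3  3  3  3  4  5  4  5
 p  4  4  4  4  4  5  5  5
 g  5  5  5  5  4  5  6  6
 n  6  6  6  6  5  5  6  7
 j  7  7  7  7  6  6  6  7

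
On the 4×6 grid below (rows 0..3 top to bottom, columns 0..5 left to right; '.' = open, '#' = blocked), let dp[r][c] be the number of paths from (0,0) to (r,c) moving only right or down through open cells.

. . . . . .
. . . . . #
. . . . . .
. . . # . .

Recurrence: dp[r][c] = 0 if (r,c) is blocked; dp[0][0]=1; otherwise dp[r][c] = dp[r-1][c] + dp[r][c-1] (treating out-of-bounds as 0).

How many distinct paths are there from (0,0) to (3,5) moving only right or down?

r\c   0   1   2   3   4   5
  0   1   1   1   1   1   1
  1   1   2   3   4   5   0
  2   1   3   6  10  15  15
  3   1   4  10   0  15  30

30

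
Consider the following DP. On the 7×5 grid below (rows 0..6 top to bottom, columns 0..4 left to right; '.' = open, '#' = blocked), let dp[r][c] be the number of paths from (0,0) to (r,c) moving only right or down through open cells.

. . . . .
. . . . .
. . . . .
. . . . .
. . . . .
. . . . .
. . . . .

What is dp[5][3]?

r\c   0   1   2   3   4
  0   1   1   1   1   1
  1   1   2   3   4   5
  2   1   3   6  10  15
  3   1   4  10  20  35
  4   1   5  15  35  70
  5   1   6  21  56 126
  6   1   7  28  84 210

56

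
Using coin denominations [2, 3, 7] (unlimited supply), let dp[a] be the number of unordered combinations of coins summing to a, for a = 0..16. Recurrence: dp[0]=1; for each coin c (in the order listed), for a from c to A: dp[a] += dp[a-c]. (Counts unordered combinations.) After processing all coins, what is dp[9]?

after  coin     0     1     2     3     4     5     6     7     8     9    10    11    12    13    14    15    16
          2     1     0     1     0     1     0     1     0     1     0     1     0     1     0     1     0     1
          3     1     0     1     1     1     1     2     1     2     2     2     2     3     2     3     3     3
          7     1     0     1     1     1     1     2     2     2     3     3     3     4     4     5     5     6

3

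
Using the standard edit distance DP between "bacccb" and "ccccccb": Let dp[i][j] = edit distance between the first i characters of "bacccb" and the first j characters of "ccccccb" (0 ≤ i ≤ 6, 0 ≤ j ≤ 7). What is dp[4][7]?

   ''  c  c  c  c  c  c  b
''  0  1  2  3  4  5  6  7
 b  1  1  2  3  4  5  6  6
 a  2  2  2  3  4  5  6  7
 c  3  2  2  2  3  4  5  6
 c  4  3  2  2  2  3  4  5
 c  5  4  3  2  2  2  3  4
 b  6  5  4  3  3  3  3  3

5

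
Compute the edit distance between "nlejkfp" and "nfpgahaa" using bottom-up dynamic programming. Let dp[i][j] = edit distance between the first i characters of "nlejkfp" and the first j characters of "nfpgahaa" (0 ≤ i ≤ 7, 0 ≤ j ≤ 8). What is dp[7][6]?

6

   ''  n  f  p  g  a  h  a  a
''  0  1  2  3  4  5  6  7  8
 n  1  0  1  2  3  4  5  6  7
 l  2  1  1  2  3  4  5  6  7
 e  3  2  2  2  3  4  5  6  7
 j  4  3  3  3  3  4  5  6  7
 k  5  4  4  4  4  4  5  6  7
 f  6  5  4  5  5  5  5  6  7
 p  7  6  5  4  5  6  6  6  7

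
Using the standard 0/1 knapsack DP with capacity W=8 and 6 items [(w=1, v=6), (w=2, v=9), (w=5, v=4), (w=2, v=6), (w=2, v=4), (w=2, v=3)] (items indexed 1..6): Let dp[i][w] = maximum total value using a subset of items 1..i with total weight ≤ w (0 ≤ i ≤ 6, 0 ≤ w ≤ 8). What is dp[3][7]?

i\w   0   1   2   3   4   5   6   7   8
  0   0   0   0   0   0   0   0   0   0
  1   0   6   6   6   6   6   6   6   6
  2   0   6   9  15  15  15  15  15  15
  3   0   6   9  15  15  15  15  15  19
  4   0   6   9  15  15  21  21  21  21
  5   0   6   9  15  15  21  21  25  25
  6   0   6   9  15  15  21  21  25  25

15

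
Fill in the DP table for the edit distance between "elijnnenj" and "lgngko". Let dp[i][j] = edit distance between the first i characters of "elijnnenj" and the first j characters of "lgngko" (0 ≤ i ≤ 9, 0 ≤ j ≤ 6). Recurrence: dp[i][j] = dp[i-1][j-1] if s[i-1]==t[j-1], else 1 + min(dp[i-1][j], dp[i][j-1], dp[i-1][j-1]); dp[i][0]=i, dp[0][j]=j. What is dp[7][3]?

5

   ''  l  g  n  g  k  o
''  0  1  2  3  4  5  6
 e  1  1  2  3  4  5  6
 l  2  1  2  3  4  5  6
 i  3  2  2  3  4  5  6
 j  4  3  3  3  4  5  6
 n  5  4  4  3  4  5  6
 n  6  5  5  4  4  5  6
 e  7  6  6  5  5  5  6
 n  8  7  7  6  6  6  6
 j  9  8  8  7  7  7  7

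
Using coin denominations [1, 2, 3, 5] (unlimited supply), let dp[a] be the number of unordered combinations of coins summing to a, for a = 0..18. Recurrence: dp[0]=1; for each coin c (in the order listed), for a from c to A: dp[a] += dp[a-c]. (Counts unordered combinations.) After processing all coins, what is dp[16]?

54

after  coin     0     1     2     3     4     5     6     7     8     9    10    11    12    13    14    15    16    17    18
          1     1     1     1     1     1     1     1     1     1     1     1     1     1     1     1     1     1     1     1
          2     1     1     2     2     3     3     4     4     5     5     6     6     7     7     8     8     9     9    10
          3     1     1     2     3     4     5     7     8    10    12    14    16    19    21    24    27    30    33    37
          5     1     1     2     3     4     6     8    10    13    16    20    24    29    34    40    47    54    62    71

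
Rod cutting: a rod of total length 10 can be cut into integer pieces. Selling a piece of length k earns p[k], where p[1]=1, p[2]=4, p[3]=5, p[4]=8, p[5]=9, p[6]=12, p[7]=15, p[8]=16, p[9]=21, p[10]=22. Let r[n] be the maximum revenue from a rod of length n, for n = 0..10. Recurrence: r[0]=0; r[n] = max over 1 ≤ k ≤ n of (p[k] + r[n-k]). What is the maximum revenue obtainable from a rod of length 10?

22

   n    0    1    2    3    4    5    6    7    8    9   10
r[n]    0    1    4    5    8    9   12   15   16   21   22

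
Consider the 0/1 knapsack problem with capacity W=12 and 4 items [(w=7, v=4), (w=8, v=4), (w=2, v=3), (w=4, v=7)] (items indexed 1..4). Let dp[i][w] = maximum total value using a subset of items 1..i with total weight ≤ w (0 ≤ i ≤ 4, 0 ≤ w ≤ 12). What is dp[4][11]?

11

i\w   0   1   2   3   4   5   6   7   8   9  10  11  12
  0   0   0   0   0   0   0   0   0   0   0   0   0   0
  1   0   0   0   0   0   0   0   4   4   4   4   4   4
  2   0   0   0   0   0   0   0   4   4   4   4   4   4
  3   0   0   3   3   3   3   3   4   4   7   7   7   7
  4   0   0   3   3   7   7  10  10  10  10  10  11  11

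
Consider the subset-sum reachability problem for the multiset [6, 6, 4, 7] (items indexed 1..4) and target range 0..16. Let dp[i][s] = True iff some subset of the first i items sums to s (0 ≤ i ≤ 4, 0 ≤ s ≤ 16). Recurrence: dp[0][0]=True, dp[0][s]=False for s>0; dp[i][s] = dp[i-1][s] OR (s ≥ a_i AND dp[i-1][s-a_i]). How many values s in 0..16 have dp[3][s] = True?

i\s   0   1   2   3   4   5   6   7   8   9  10  11  12  13  14  15  16
  0   T   F   F   F   F   F   F   F   F   F   F   F   F   F   F   F   F
  1   T   F   F   F   F   F   T   F   F   F   F   F   F   F   F   F   F
  2   T   F   F   F   F   F   T   F   F   F   F   F   T   F   F   F   F
  3   T   F   F   F   T   F   T   F   F   F   T   F   T   F   F   F   T
  4   T   F   F   F   T   F   T   T   F   F   T   T   T   T   F   F   T

6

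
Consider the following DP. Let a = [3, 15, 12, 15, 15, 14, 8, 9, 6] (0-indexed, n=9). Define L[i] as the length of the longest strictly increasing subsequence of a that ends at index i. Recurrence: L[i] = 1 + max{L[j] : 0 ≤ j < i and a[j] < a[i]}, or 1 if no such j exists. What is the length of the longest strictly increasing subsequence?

   i    0    1    2    3    4    5    6    7    8
a[i]    3   15   12   15   15   14    8    9    6
L[i]    1    2    2    3    3    3    2    3    2

3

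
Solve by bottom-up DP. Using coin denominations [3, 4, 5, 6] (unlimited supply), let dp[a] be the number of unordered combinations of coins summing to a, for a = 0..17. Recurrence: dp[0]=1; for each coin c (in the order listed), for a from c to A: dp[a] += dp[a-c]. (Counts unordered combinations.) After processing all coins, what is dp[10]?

after  coin     0     1     2     3     4     5     6     7     8     9    10    11    12    13    14    15    16    17
          3     1     0     0     1     0     0     1     0     0     1     0     0     1     0     0     1     0     0
          4     1     0     0     1     1     0     1     1     1     1     1     1     2     1     1     2     2     1
          5     1     0     0     1     1     1     1     1     2     2     2     2     3     3     3     4     4     4
          6     1     0     0     1     1     1     2     1     2     3     3     3     5     4     5     7     7     7

3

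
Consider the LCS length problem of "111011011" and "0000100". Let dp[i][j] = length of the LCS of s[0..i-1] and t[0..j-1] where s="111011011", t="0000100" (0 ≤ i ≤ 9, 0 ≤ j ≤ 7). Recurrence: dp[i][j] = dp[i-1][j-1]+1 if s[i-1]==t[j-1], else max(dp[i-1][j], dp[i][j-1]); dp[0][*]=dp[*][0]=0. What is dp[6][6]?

   ''  0  0  0  0  1  0  0
''  0  0  0  0  0  0  0  0
 1  0  0  0  0  0  1  1  1
 1  0  0  0  0  0  1  1  1
 1  0  0  0  0  0  1  1  1
 0  0  1  1  1  1  1  2  2
 1  0  1  1  1  1  2  2  2
 1  0  1  1  1  1  2  2  2
 0  0  1  2  2  2  2  3  3
 1  0  1  2  2  2  3  3  3
 1  0  1  2  2  2  3  3  3

2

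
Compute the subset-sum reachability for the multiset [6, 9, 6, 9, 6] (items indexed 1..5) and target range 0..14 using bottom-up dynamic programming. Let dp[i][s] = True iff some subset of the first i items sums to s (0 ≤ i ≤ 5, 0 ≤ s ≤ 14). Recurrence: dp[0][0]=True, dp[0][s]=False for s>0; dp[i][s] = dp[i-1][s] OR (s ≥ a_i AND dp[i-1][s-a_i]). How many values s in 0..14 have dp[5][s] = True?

4

i\s   0   1   2   3   4   5   6   7   8   9  10  11  12  13  14
  0   T   F   F   F   F   F   F   F   F   F   F   F   F   F   F
  1   T   F   F   F   F   F   T   F   F   F   F   F   F   F   F
  2   T   F   F   F   F   F   T   F   F   T   F   F   F   F   F
  3   T   F   F   F   F   F   T   F   F   T   F   F   T   F   F
  4   T   F   F   F   F   F   T   F   F   T   F   F   T   F   F
  5   T   F   F   F   F   F   T   F   F   T   F   F   T   F   F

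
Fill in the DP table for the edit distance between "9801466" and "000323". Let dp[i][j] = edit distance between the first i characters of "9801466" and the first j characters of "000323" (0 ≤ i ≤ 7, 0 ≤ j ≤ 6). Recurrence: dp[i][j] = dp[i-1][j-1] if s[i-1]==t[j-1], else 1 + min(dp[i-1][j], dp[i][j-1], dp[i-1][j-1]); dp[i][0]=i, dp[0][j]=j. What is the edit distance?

6

   ''  0  0  0  3  2  3
''  0  1  2  3  4  5  6
 9  1  1  2  3  4  5  6
 8  2  2  2  3  4  5  6
 0  3  2  2  2  3  4  5
 1  4  3  3  3  3  4  5
 4  5  4  4  4  4  4  5
 6  6  5  5  5  5  5  5
 6  7  6  6  6  6  6  6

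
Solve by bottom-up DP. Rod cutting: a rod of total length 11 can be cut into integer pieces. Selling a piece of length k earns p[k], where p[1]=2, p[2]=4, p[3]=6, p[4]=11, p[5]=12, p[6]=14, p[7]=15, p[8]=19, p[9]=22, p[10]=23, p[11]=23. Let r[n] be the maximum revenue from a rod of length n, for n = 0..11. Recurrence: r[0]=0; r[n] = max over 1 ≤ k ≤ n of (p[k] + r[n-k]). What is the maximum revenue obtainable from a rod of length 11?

28

   n    0    1    2    3    4    5    6    7    8    9   10   11
r[n]    0    2    4    6   11   13   15   17   22   24   26   28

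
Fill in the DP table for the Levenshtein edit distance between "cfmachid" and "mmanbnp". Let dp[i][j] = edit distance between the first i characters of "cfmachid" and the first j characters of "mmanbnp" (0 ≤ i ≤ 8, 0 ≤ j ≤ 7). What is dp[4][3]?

   ''  m  m  a  n  b  n  p
''  0  1  2  3  4  5  6  7
 c  1  1  2  3  4  5  6  7
 f  2  2  2  3  4  5  6  7
 m  3  2  2  3  4  5  6  7
 a  4  3  3  2  3  4  5  6
 c  5  4  4  3  3  4  5  6
 h  6  5  5  4  4  4  5  6
 i  7  6  6  5  5  5  5  6
 d  8  7  7  6  6  6  6  6

2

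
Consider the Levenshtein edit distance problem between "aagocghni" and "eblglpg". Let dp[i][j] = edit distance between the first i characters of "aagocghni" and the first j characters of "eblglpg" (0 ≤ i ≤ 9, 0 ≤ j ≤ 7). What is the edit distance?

   ''  e  b  l  g  l  p  g
''  0  1  2  3  4  5  6  7
 a  1  1  2  3  4  5  6  7
 a  2  2  2  3  4  5  6  7
 g  3  3  3  3  3  4  5  6
 o  4  4  4  4  4  4  5  6
 c  5  5  5  5  5  5  5  6
 g  6  6  6  6  5  6  6  5
 h  7  7  7  7  6  6  7  6
 n  8  8  8  8  7  7  7  7
 i  9  9  9  9  8  8  8  8

8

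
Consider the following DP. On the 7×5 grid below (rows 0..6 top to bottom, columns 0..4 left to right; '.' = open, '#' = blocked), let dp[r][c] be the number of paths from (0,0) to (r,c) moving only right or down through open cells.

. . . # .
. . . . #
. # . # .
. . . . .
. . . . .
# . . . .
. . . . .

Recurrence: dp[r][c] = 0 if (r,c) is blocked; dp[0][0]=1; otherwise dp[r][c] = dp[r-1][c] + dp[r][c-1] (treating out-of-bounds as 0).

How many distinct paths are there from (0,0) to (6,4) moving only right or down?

r\c   0   1   2   3   4
  0   1   1   1   0   0
  1   1   2   3   3   0
  2   1   0   3   0   0
  3   1   1   4   4   4
  4   1   2   6  10  14
  5   0   2   8  18  32
  6   0   2  10  28  60

60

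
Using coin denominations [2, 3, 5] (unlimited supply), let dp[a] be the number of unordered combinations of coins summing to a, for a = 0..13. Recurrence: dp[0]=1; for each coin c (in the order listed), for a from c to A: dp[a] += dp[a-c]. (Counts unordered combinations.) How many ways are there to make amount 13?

after  coin     0     1     2     3     4     5     6     7     8     9    10    11    12    13
          2     1     0     1     0     1     0     1     0     1     0     1     0     1     0
          3     1     0     1     1     1     1     2     1     2     2     2     2     3     2
          5     1     0     1     1     1     2     2     2     3     3     4     4     5     5

5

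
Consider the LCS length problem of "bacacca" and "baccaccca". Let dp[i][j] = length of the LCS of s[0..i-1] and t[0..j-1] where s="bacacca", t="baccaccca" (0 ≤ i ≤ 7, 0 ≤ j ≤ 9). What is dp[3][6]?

   ''  b  a  c  c  a  c  c  c  a
''  0  0  0  0  0  0  0  0  0  0
 b  0  1  1  1  1  1  1  1  1  1
 a  0  1  2  2  2  2  2  2  2  2
 c  0  1  2  3  3  3  3  3  3  3
 a  0  1  2  3  3  4  4  4  4  4
 c  0  1  2  3  4  4  5  5  5  5
 c  0  1  2  3  4  4  5  6  6  6
 a  0  1  2  3  4  5  5  6  6  7

3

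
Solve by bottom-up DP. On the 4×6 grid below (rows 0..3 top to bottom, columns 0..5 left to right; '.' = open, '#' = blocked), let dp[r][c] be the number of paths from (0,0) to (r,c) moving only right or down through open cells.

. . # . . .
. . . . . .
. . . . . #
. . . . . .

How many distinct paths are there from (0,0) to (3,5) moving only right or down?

r\c   0   1   2   3   4   5
  0   1   1   0   0   0   0
  1   1   2   2   2   2   2
  2   1   3   5   7   9   0
  3   1   4   9  16  25  25

25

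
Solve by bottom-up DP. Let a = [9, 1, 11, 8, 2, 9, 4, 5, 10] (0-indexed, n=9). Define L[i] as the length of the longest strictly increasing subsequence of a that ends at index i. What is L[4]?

2

   i    0    1    2    3    4    5    6    7    8
a[i]    9    1   11    8    2    9    4    5   10
L[i]    1    1    2    2    2    3    3    4    5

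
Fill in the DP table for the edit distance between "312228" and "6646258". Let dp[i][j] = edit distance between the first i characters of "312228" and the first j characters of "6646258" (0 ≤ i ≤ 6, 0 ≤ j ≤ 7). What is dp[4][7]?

   ''  6  6  4  6  2  5  8
''  0  1  2  3  4  5  6  7
 3  1  1  2  3  4  5  6  7
 1  2  2  2  3  4  5  6  7
 2  3  3  3  3  4  4  5  6
 2  4  4  4  4  4  4  5  6
 2  5  5  5  5  5  4  5  6
 8  6  6  6  6  6  5  5  5

6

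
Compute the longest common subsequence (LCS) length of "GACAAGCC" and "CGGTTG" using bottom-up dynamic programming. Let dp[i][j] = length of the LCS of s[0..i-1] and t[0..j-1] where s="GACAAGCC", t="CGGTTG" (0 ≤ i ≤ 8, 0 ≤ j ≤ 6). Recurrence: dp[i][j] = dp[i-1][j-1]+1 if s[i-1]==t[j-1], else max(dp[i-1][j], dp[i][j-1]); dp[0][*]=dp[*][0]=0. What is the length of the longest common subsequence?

   ''  C  G  G  T  T  G
''  0  0  0  0  0  0  0
 G  0  0  1  1  1  1  1
 A  0  0  1  1  1  1  1
 C  0  1  1  1  1  1  1
 A  0  1  1  1  1  1  1
 A  0  1  1  1  1  1  1
 G  0  1  2  2  2  2  2
 C  0  1  2  2  2  2  2
 C  0  1  2  2  2  2  2

2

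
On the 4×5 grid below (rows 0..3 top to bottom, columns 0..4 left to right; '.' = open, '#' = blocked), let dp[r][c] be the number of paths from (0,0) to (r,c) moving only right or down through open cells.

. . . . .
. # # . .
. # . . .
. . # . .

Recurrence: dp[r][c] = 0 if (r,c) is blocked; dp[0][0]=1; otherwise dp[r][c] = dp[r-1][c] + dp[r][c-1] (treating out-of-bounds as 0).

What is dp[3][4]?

r\c   0   1   2   3   4
  0   1   1   1   1   1
  1   1   0   0   1   2
  2   1   0   0   1   3
  3   1   1   0   1   4

4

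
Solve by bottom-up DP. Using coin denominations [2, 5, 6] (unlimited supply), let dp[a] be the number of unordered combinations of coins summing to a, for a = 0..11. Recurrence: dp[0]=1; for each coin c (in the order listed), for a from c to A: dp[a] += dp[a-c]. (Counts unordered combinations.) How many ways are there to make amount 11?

after  coin     0     1     2     3     4     5     6     7     8     9    10    11
          2     1     0     1     0     1     0     1     0     1     0     1     0
          5     1     0     1     0     1     1     1     1     1     1     2     1
          6     1     0     1     0     1     1     2     1     2     1     3     2

2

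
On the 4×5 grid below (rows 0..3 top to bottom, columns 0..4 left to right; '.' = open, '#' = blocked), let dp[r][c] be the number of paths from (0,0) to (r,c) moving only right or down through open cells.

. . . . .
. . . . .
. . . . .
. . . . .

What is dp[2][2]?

r\c   0   1   2   3   4
  0   1   1   1   1   1
  1   1   2   3   4   5
  2   1   3   6  10  15
  3   1   4  10  20  35

6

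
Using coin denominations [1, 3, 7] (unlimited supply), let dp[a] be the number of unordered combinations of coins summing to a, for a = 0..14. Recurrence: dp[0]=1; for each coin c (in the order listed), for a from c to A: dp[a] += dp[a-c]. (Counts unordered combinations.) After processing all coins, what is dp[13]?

after  coin     0     1     2     3     4     5     6     7     8     9    10    11    12    13    14
          1     1     1     1     1     1     1     1     1     1     1     1     1     1     1     1
          3     1     1     1     2     2     2     3     3     3     4     4     4     5     5     5
          7     1     1     1     2     2     2     3     4     4     5     6     6     7     8     9

8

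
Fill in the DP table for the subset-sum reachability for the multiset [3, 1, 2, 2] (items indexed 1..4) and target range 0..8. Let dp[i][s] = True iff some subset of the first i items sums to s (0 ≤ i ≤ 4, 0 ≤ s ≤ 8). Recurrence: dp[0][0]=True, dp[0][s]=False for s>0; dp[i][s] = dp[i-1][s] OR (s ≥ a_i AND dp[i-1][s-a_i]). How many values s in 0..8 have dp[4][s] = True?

9

i\s   0   1   2   3   4   5   6   7   8
  0   T   F   F   F   F   F   F   F   F
  1   T   F   F   T   F   F   F   F   F
  2   T   T   F   T   T   F   F   F   F
  3   T   T   T   T   T   T   T   F   F
  4   T   T   T   T   T   T   T   T   T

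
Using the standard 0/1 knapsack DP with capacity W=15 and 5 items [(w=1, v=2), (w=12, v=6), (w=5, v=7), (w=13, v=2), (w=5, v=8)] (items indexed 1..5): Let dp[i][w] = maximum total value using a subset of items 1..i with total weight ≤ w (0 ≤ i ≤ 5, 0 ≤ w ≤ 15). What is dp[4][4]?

i\w   0   1   2   3   4   5   6   7   8   9  10  11  12  13  14  15
  0   0   0   0   0   0   0   0   0   0   0   0   0   0   0   0   0
  1   0   2   2   2   2   2   2   2   2   2   2   2   2   2   2   2
  2   0   2   2   2   2   2   2   2   2   2   2   2   6   8   8   8
  3   0   2   2   2   2   7   9   9   9   9   9   9   9   9   9   9
  4   0   2   2   2   2   7   9   9   9   9   9   9   9   9   9   9
  5   0   2   2   2   2   8  10  10  10  10  15  17  17  17  17  17

2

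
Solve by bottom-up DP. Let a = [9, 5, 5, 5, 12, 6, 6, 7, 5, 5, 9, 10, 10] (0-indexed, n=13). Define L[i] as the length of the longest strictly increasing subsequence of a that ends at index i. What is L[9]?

1

   i    0    1    2    3    4    5    6    7    8    9   10   11   12
a[i]    9    5    5    5   12    6    6    7    5    5    9   10   10
L[i]    1    1    1    1    2    2    2    3    1    1    4    5    5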